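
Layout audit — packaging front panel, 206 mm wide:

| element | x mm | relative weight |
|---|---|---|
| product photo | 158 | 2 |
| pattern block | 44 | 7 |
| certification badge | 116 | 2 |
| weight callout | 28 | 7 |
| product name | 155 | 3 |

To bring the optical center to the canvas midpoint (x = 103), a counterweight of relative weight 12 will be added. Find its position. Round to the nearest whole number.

With the counterweight, Σw becomes 2 + 7 + 2 + 7 + 3 + 12 = 33.
Along x: (1517 + 12·x) / 33 = 103 (existing moment 2·158 + 7·44 + 2·116 + 7·28 + 3·155 = 1517) ⇒ x = (3399 − 1517) / 12 ≈ 156.83.

x ≈ 157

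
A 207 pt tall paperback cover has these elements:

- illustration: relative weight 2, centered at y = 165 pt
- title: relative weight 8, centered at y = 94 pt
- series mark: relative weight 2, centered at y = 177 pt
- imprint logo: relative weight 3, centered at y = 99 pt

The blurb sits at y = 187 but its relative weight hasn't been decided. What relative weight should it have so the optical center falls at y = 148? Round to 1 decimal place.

w ≈ 12.5

Fixed elements: Σw = 2 + 8 + 2 + 3 = 15, Σw·y = 2·165 + 8·94 + 2·177 + 3·99 = 1733.
Balance at y = 148 requires (1733 + w·187) / (15 + w) = 148.
So w = (148·15 − 1733)/(187 − 148) = 487/39 ≈ 12.49.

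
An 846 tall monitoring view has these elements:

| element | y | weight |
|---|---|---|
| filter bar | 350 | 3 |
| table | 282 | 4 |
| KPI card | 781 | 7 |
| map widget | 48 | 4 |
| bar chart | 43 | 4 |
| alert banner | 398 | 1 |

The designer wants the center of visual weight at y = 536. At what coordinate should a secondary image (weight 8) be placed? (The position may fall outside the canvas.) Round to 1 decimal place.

y ≈ 1026.1

After adding the secondary image, total weight = 3 + 4 + 7 + 4 + 4 + 1 + 8 = 31.
Along y: (8407 + 8·y) / 31 = 536 (existing moment 3·350 + 4·282 + 7·781 + 4·48 + 4·43 + 1·398 = 8407) ⇒ y = (16616 − 8407) / 8 ≈ 1026.12.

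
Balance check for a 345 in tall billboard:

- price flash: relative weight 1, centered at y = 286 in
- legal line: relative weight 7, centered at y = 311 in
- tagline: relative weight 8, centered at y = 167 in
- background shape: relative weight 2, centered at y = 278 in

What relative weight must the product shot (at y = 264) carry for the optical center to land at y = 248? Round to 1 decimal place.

Existing Σw = 18 (1 + 7 + 8 + 2); existing moment 1·286 + 7·311 + 8·167 + 2·278 = 4355.
Set Σw·y/Σw = 248: (4355 + 264w) = 248·(18 + w).
Rearranging, w·(264 − 248) = 248·18 − 4355 = 109, so w ≈ 109/16 = 6.81.

w ≈ 6.8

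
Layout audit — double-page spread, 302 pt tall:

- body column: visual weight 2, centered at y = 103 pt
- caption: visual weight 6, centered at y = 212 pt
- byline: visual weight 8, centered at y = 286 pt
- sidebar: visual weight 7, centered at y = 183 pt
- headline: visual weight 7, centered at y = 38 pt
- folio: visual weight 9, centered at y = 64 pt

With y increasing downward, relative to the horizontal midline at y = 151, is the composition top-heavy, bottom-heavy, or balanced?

Total weight = 2 + 6 + 8 + 7 + 7 + 9 = 39.
Σw·y = 2·103 + 6·212 + 8·286 + 7·183 + 7·38 + 9·64 = 5889, so ȳ = 5889/39 ≈ 151.00.
That equals the midline 151 — balanced.

balanced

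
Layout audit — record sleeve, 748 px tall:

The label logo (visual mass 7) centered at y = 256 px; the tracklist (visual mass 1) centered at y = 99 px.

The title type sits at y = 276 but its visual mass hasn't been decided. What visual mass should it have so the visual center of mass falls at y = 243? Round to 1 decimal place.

Known weights sum to 7 + 1 = 8; their moment is 7·256 + 1·99 = 1891.
Balance at y = 243 requires (1891 + w·276) / (8 + w) = 243.
Solving: w = (243·8 − 1891) / (276 − 243) = 53 / 33 ≈ 1.61.

w ≈ 1.6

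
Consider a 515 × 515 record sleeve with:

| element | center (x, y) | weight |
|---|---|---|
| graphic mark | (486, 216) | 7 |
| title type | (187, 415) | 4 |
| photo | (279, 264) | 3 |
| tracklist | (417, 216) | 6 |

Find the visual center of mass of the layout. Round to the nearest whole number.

Total weight = 7 + 4 + 3 + 6 = 20.
x-moment: 7·486 + 4·187 + 3·279 + 6·417 = 7489; centroid 7489/20 ≈ 374.45.
y-moment: 7·216 + 4·415 + 3·264 + 6·216 = 5260; centroid 5260/20 ≈ 263.00.

(374, 263)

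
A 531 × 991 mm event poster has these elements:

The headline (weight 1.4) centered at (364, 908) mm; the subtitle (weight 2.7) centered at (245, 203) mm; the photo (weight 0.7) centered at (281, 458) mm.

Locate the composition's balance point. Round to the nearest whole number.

Total weight = 1.4 + 2.7 + 0.7 = 4.8.
x: (1.4·364 + 2.7·245 + 0.7·281) / 4.8 = 1367.8 / 4.8 ≈ 284.96
y: (1.4·908 + 2.7·203 + 0.7·458) / 4.8 = 2139.9 / 4.8 ≈ 445.81

(285, 446)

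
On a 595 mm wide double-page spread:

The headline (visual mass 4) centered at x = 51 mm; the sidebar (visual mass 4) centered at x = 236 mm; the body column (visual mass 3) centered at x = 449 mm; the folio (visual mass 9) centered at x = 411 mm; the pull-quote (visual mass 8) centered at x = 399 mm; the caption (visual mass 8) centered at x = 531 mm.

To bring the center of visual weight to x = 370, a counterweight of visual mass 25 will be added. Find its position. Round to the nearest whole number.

After adding the counterweight, total weight = 4 + 4 + 3 + 9 + 8 + 8 + 25 = 61.
x: need Σw·x = 61·370 = 22570. Existing = 4·51 + 4·236 + 3·449 + 9·411 + 8·399 + 8·531 = 13634. Remainder 8936 / 25 ≈ 357.44.

x ≈ 357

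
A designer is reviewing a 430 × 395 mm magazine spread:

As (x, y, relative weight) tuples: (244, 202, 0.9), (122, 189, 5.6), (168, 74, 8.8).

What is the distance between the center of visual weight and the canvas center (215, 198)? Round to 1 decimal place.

Weights sum to 0.9 + 5.6 + 8.8 = 15.3.
x: (0.9·244 + 5.6·122 + 8.8·168) / 15.3 = 2381.2 / 15.3 ≈ 155.63
y: (0.9·202 + 5.6·189 + 8.8·74) / 15.3 = 1891.4 / 15.3 ≈ 123.62
Relative to (215, 198): Δ = (-59.37, -74.38); |Δ| = √(-59.37² + -74.38²) ≈ 95.17.

≈ 95.2 mm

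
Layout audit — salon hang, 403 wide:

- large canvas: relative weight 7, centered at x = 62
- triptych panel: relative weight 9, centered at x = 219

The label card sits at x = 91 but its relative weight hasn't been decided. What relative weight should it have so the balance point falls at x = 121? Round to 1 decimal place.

w ≈ 15.6

Fixed elements: Σw = 7 + 9 = 16, Σw·x = 7·62 + 9·219 = 2405.
Balance at x = 121 requires (2405 + w·91) / (16 + w) = 121.
Rearranging, w·(91 − 121) = 121·16 − 2405 = -469, so w ≈ -469/-30 = 15.63.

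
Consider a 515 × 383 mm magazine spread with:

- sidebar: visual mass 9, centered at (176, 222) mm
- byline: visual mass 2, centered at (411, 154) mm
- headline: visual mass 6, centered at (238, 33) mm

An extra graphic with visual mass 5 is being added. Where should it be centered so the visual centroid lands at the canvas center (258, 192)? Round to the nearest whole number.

After adding the extra graphic, total weight = 9 + 2 + 6 + 5 = 22.
x: target moment 22×258 = 5676; current 9·176 + 2·411 + 6·238 = 3834; the extra graphic supplies 1842, so x = 1842/5 ≈ 368.40.
y: target moment 22×192 = 4224; current 9·222 + 2·154 + 6·33 = 2504; the extra graphic supplies 1720, so y = 1720/5 ≈ 344.00.

(368, 344)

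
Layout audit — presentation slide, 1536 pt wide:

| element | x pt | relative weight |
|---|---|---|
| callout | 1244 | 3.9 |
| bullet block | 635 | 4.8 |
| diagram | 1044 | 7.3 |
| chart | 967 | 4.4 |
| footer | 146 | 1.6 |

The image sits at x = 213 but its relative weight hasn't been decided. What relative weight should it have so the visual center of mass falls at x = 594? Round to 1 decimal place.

Existing Σw = 22.0 (3.9 + 4.8 + 7.3 + 4.4 + 1.6); existing moment 3.9·1244 + 4.8·635 + 7.3·1044 + 4.4·967 + 1.6·146 = 20009.2.
For the centroid to hit 594: (20009.2 + w·213) / (22.0 + w) = 594.
So w = (594·22.0 − 20009.2)/(213 − 594) = -6941.2/-381 ≈ 18.22.

w ≈ 18.2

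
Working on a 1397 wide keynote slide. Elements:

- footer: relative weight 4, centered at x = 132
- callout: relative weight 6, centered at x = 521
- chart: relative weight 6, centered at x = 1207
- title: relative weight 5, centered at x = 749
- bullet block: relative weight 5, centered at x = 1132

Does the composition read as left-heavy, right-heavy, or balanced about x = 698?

Weights sum to 4 + 6 + 6 + 5 + 5 = 26.
x-moment: 4·132 + 6·521 + 6·1207 + 5·749 + 5·1132 = 20301; centroid 20301/26 ≈ 780.81.
Since 780.8 is right of 698, the composition reads right-heavy.

right-heavy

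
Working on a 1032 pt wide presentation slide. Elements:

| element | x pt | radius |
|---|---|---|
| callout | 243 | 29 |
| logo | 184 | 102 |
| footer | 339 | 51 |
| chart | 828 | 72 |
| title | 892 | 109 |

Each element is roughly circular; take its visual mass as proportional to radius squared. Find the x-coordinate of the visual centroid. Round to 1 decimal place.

x ≈ 578.8

Weights ∝ r²: callout 29² = 841, logo 102² = 10404, footer 51² = 2601, chart 72² = 5184, title 109² = 11881; Σw = 30911.
Σw·x = 841·243 + 10404·184 + 2601·339 + 5184·828 + 11881·892 = 17890642, so x̄ = 17890642/30911 ≈ 578.78.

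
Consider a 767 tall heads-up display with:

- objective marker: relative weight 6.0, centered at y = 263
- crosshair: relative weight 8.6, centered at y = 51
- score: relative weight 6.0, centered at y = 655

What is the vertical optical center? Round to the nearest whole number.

Weights sum to 6.0 + 8.6 + 6.0 = 20.6.
y: (6.0·263 + 8.6·51 + 6.0·655) / 20.6 = 5946.6 / 20.6 ≈ 288.67

y ≈ 289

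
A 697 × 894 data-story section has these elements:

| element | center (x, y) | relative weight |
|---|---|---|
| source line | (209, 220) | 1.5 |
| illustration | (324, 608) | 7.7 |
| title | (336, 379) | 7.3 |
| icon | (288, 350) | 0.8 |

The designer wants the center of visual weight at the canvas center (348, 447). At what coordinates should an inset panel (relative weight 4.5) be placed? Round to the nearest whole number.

With the inset panel, Σw becomes 1.5 + 7.7 + 7.3 + 0.8 + 4.5 = 21.8.
x: target moment 21.8×348 = 7586.4; current 1.5·209 + 7.7·324 + 7.3·336 + 0.8·288 = 5491.5; the inset panel supplies 2094.9, so x = 2094.9/4.5 ≈ 465.53.
y: target moment 21.8×447 = 9744.6; current 1.5·220 + 7.7·608 + 7.3·379 + 0.8·350 = 8058.3; the inset panel supplies 1686.3, so y = 1686.3/4.5 ≈ 374.73.

(466, 375)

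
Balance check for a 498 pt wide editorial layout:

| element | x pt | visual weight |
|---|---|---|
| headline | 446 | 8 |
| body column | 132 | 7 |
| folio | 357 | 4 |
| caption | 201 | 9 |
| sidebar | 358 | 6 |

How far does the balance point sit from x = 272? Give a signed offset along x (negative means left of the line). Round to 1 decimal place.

≈ 18.5 pt

Σw = 8 + 7 + 4 + 9 + 6 = 34.
x-moment: 8·446 + 7·132 + 4·357 + 9·201 + 6·358 = 9877; centroid 9877/34 ≈ 290.50.
Against x = 272, that's 290.50 − 272 = 18.50.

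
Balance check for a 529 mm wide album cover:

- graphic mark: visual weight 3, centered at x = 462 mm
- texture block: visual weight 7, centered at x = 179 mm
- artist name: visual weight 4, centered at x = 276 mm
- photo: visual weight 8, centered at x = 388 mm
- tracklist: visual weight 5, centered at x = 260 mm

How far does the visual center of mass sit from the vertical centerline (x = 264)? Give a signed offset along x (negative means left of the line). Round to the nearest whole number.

Σw = 3 + 7 + 4 + 8 + 5 = 27.
Σw·x = 3·462 + 7·179 + 4·276 + 8·388 + 5·260 = 8147, so x̄ = 8147/27 ≈ 301.74.
Against x = 264, that's 301.74 − 264 = 37.74.

≈ 38 mm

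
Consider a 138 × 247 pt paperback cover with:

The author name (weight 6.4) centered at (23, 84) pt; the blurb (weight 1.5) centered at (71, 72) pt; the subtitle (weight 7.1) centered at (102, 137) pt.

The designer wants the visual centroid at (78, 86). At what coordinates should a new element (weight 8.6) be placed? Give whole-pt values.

After adding the new element, total weight = 6.4 + 1.5 + 7.1 + 8.6 = 23.6.
Along x: (977.9 + 8.6·x) / 23.6 = 78 (existing moment 6.4·23 + 1.5·71 + 7.1·102 = 977.9) ⇒ x = (1840.8 − 977.9) / 8.6 ≈ 100.34.
Along y: (1618.3 + 8.6·y) / 23.6 = 86 (existing moment 6.4·84 + 1.5·72 + 7.1·137 = 1618.3) ⇒ y = (2029.6 − 1618.3) / 8.6 ≈ 47.83.

(100, 48)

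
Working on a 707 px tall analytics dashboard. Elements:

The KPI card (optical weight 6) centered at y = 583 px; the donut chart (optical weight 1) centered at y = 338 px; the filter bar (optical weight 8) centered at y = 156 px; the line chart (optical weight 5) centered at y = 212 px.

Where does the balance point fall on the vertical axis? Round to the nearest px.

y ≈ 307

Total weight = 6 + 1 + 8 + 5 = 20.
y: (6·583 + 1·338 + 8·156 + 5·212) / 20 = 6144 / 20 ≈ 307.20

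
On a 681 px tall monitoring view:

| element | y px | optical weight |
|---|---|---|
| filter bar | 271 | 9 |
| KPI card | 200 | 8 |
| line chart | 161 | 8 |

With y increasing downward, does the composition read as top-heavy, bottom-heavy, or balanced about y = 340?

Total weight = 9 + 8 + 8 = 25.
y-moment: 9·271 + 8·200 + 8·161 = 5327; centroid 5327/25 ≈ 213.08.
213.1 lies above (smaller y than) the midline 340, so the layout is top-heavy.

top-heavy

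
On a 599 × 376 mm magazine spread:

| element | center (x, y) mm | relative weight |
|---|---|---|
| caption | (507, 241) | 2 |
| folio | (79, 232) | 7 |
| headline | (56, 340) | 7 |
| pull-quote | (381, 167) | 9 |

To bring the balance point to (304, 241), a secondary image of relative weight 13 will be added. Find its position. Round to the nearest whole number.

With the secondary image, Σw becomes 2 + 7 + 7 + 9 + 13 = 38.
Along x: (5388 + 13·x) / 38 = 304 (existing moment 2·507 + 7·79 + 7·56 + 9·381 = 5388) ⇒ x = (11552 − 5388) / 13 ≈ 474.15.
Along y: (5989 + 13·y) / 38 = 241 (existing moment 2·241 + 7·232 + 7·340 + 9·167 = 5989) ⇒ y = (9158 − 5989) / 13 ≈ 243.77.

(474, 244)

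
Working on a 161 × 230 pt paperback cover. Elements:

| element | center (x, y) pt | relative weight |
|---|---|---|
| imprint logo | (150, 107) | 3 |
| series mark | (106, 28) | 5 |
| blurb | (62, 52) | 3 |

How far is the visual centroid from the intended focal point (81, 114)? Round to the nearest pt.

Σw = 3 + 5 + 3 = 11.
x: (3·150 + 5·106 + 3·62) / 11 = 1166 / 11 ≈ 106.00
y: (3·107 + 5·28 + 3·52) / 11 = 617 / 11 ≈ 56.09
Offset from (81, 114): Δx ≈ 25.00, Δy ≈ -57.91; distance = √(Δx² + Δy²) ≈ 63.08.

≈ 63 pt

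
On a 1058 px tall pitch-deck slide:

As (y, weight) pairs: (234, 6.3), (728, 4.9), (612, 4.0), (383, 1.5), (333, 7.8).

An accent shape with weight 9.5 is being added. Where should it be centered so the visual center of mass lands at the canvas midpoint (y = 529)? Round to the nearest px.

New total weight: (6.3 + 4.9 + 4.0 + 1.5 + 7.8) + 9.5 = 34.0.
y: target moment 34.0×529 = 17986.0; current 6.3·234 + 4.9·728 + 4.0·612 + 1.5·383 + 7.8·333 = 10661.3; the accent shape supplies 7324.7, so y = 7324.7/9.5 ≈ 771.02.

y ≈ 771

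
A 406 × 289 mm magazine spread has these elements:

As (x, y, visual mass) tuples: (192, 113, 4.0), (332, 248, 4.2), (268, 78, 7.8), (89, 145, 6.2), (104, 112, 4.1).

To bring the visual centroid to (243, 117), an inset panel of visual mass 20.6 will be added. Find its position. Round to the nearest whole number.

(299, 98)

New total weight: (4.0 + 4.2 + 7.8 + 6.2 + 4.1) + 20.6 = 46.9.
x: target moment 46.9×243 = 11396.7; current 4.0·192 + 4.2·332 + 7.8·268 + 6.2·89 + 4.1·104 = 5231.0; the inset panel supplies 6165.7, so x = 6165.7/20.6 ≈ 299.31.
y: target moment 46.9×117 = 5487.3; current 4.0·113 + 4.2·248 + 7.8·78 + 6.2·145 + 4.1·112 = 3460.2; the inset panel supplies 2027.1, so y = 2027.1/20.6 ≈ 98.40.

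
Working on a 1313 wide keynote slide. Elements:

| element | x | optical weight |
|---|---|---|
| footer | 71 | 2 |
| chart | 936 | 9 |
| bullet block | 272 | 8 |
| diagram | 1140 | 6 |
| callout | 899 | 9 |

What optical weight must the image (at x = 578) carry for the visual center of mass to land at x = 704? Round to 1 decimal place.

Known weights sum to 2 + 9 + 8 + 6 + 9 = 34; their moment is 2·71 + 9·936 + 8·272 + 6·1140 + 9·899 = 25673.
Set Σw·x/Σw = 704: (25673 + 578w) = 704·(34 + w).
So w = (704·34 − 25673)/(578 − 704) = -1737/-126 ≈ 13.79.

w ≈ 13.8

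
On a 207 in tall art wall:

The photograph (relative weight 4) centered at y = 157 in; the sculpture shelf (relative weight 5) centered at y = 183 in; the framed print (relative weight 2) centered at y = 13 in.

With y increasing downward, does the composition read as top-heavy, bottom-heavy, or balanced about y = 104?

Total weight = 4 + 5 + 2 = 11.
Σw·y = 4·157 + 5·183 + 2·13 = 1569, so ȳ = 1569/11 ≈ 142.64.
142.6 vs midline 104 → bottom-heavy.

bottom-heavy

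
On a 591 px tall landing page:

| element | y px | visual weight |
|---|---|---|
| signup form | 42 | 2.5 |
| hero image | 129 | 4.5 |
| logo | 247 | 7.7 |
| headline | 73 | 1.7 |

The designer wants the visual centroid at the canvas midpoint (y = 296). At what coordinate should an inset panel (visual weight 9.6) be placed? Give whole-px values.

y ≈ 519

New total weight: (2.5 + 4.5 + 7.7 + 1.7) + 9.6 = 26.0.
y: need Σw·y = 26.0·296 = 7696.0. Existing = 2.5·42 + 4.5·129 + 7.7·247 + 1.7·73 = 2711.5. Remainder 4984.5 / 9.6 ≈ 519.22.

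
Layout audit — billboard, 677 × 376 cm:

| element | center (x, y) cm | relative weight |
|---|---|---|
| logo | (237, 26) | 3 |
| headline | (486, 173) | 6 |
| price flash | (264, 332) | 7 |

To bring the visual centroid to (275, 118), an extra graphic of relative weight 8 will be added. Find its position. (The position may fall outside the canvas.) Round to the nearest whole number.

After adding the extra graphic, total weight = 3 + 6 + 7 + 8 = 24.
Along x: (5475 + 8·x) / 24 = 275 (existing moment 3·237 + 6·486 + 7·264 = 5475) ⇒ x = (6600 − 5475) / 8 ≈ 140.62.
Along y: (3440 + 8·y) / 24 = 118 (existing moment 3·26 + 6·173 + 7·332 = 3440) ⇒ y = (2832 − 3440) / 8 ≈ -76.00.

(141, -76)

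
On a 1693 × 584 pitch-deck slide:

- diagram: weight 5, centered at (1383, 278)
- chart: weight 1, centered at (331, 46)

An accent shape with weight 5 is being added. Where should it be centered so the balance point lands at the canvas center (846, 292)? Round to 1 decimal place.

(412.0, 355.2)

After adding the accent shape, total weight = 5 + 1 + 5 = 11.
x: target moment 11×846 = 9306; current 5·1383 + 1·331 = 7246; the accent shape supplies 2060, so x = 2060/5 ≈ 412.00.
y: target moment 11×292 = 3212; current 5·278 + 1·46 = 1436; the accent shape supplies 1776, so y = 1776/5 ≈ 355.20.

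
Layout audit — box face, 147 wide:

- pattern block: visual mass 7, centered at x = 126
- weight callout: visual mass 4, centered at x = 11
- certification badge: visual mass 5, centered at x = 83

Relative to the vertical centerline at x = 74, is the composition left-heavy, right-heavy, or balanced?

Total weight = 7 + 4 + 5 = 16.
x: (7·126 + 4·11 + 5·83) / 16 = 1341 / 16 ≈ 83.81
83.8 lies right of the midline 74, so the layout is right-heavy.

right-heavy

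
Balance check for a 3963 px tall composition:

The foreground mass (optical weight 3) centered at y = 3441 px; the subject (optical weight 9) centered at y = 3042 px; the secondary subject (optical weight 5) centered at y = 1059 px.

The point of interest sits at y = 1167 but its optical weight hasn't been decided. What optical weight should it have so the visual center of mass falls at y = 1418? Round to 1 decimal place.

w ≈ 75.3

Existing Σw = 17 (3 + 9 + 5); existing moment 3·3441 + 9·3042 + 5·1059 = 42996.
Set Σw·y/Σw = 1418: (42996 + 1167w) = 1418·(17 + w).
Rearranging, w·(1167 − 1418) = 1418·17 − 42996 = -18890, so w ≈ -18890/-251 = 75.26.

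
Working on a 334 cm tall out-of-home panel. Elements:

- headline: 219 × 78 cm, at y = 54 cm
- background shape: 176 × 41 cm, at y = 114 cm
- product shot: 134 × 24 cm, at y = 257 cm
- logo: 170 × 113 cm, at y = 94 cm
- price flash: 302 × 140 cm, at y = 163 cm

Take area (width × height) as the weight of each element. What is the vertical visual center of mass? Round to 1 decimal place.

Areas → weights: headline 219·78 = 17082, background shape 176·41 = 7216, product shot 134·24 = 3216, logo 170·113 = 19210, price flash 302·140 = 42280; Σw = 89004.
Σw·y = 17082·54 + 7216·114 + 3216·257 + 19210·94 + 42280·163 = 11268944, so ȳ = 11268944/89004 ≈ 126.61.

y ≈ 126.6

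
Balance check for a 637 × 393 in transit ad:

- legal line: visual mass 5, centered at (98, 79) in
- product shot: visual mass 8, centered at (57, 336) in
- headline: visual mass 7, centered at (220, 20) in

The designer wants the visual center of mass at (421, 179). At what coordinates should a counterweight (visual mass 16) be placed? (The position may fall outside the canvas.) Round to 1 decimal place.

(791.9, 201.3)

With the counterweight, Σw becomes 5 + 8 + 7 + 16 = 36.
x: need Σw·x = 36·421 = 15156. Existing = 5·98 + 8·57 + 7·220 = 2486. Remainder 12670 / 16 ≈ 791.88.
y: need Σw·y = 36·179 = 6444. Existing = 5·79 + 8·336 + 7·20 = 3223. Remainder 3221 / 16 ≈ 201.31.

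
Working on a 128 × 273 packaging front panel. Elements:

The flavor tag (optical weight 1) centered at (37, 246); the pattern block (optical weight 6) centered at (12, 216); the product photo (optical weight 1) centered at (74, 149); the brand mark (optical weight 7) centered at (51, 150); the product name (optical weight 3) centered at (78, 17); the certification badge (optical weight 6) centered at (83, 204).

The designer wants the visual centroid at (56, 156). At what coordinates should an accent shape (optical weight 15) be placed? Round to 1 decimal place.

With the accent shape, Σw becomes 1 + 6 + 1 + 7 + 3 + 6 + 15 = 39.
x: target moment 39×56 = 2184; current 1·37 + 6·12 + 1·74 + 7·51 + 3·78 + 6·83 = 1272; the accent shape supplies 912, so x = 912/15 ≈ 60.80.
y: target moment 39×156 = 6084; current 1·246 + 6·216 + 1·149 + 7·150 + 3·17 + 6·204 = 4016; the accent shape supplies 2068, so y = 2068/15 ≈ 137.87.

(60.8, 137.9)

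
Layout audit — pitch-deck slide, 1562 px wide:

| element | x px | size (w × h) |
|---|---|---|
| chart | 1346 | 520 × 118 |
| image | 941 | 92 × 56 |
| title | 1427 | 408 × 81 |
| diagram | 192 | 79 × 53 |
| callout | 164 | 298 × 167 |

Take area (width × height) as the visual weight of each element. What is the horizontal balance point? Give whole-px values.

Areas: chart 520·118 = 61360, image 92·56 = 5152, title 408·81 = 33048, diagram 79·53 = 4187, callout 298·167 = 49766. Total weight = 153513.
x: (61360·1346 + 5152·941 + 33048·1427 + 4187·192 + 49766·164) / 153513 = 143563616 / 153513 ≈ 935.19

x ≈ 935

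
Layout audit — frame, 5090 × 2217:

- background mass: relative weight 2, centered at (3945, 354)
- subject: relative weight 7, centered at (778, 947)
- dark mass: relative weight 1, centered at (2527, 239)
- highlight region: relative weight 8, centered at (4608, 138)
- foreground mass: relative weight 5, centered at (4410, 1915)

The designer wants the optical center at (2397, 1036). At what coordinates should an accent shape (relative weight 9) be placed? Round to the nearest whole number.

(214, 1655)

New total weight: (2 + 7 + 1 + 8 + 5) + 9 = 32.
x: need Σw·x = 32·2397 = 76704. Existing = 2·3945 + 7·778 + 1·2527 + 8·4608 + 5·4410 = 74777. Remainder 1927 / 9 ≈ 214.11.
y: need Σw·y = 32·1036 = 33152. Existing = 2·354 + 7·947 + 1·239 + 8·138 + 5·1915 = 18255. Remainder 14897 / 9 ≈ 1655.22.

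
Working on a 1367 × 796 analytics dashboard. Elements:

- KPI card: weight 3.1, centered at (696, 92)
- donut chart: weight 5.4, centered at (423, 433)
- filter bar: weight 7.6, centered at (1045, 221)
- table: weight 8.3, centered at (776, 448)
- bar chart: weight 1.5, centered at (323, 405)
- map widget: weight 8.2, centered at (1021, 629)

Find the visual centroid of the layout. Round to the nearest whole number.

Σw = 3.1 + 5.4 + 7.6 + 8.3 + 1.5 + 8.2 = 34.1.
Σw·x = 27681.3; x̄ = 27681.3/34.1 ≈ 811.77.
y: moment 13786.7 / weight 34.1 ≈ 404.30

(812, 404)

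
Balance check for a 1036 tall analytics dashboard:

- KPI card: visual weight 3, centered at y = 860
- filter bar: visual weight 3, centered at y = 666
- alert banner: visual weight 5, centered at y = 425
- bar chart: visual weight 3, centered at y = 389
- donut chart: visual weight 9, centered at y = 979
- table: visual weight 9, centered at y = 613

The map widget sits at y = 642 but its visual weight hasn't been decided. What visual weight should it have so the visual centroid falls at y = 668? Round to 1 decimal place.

Fixed elements: Σw = 3 + 3 + 5 + 3 + 9 + 9 = 32, Σw·y = 3·860 + 3·666 + 5·425 + 3·389 + 9·979 + 9·613 = 22198.
Set Σw·y/Σw = 668: (22198 + 642w) = 668·(32 + w).
Solving: w = (668·32 − 22198) / (642 − 668) = -822 / -26 ≈ 31.62.

w ≈ 31.6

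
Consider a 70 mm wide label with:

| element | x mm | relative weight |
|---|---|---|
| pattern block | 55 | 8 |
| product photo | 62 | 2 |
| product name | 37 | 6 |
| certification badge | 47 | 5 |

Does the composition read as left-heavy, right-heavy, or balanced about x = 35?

right-heavy

Σw = 8 + 2 + 6 + 5 = 21.
x-moment: 8·55 + 2·62 + 6·37 + 5·47 = 1021; centroid 1021/21 ≈ 48.62.
48.6 vs midline 35 → right-heavy.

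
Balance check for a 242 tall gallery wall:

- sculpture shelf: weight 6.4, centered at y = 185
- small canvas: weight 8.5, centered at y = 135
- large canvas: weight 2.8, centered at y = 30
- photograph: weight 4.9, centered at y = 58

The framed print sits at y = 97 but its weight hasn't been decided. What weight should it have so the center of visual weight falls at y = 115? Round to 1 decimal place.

Fixed elements: Σw = 6.4 + 8.5 + 2.8 + 4.9 = 22.6, Σw·y = 6.4·185 + 8.5·135 + 2.8·30 + 4.9·58 = 2699.7.
For the centroid to hit 115: (2699.7 + w·97) / (22.6 + w) = 115.
Rearranging, w·(97 − 115) = 115·22.6 − 2699.7 = -100.7, so w ≈ -100.7/-18 = 5.59.

w ≈ 5.6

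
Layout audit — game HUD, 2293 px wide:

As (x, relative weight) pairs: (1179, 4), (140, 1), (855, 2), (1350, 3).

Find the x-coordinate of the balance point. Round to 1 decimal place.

Total weight = 4 + 1 + 2 + 3 = 10.
x: (4·1179 + 1·140 + 2·855 + 3·1350) / 10 = 10616 / 10 ≈ 1061.60

x ≈ 1061.6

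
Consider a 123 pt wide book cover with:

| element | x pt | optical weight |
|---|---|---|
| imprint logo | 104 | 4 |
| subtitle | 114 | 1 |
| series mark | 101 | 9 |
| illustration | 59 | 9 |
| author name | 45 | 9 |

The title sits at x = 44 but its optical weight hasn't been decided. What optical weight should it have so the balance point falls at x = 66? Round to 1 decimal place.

Fixed elements: Σw = 4 + 1 + 9 + 9 + 9 = 32, Σw·x = 4·104 + 1·114 + 9·101 + 9·59 + 9·45 = 2375.
Set Σw·x/Σw = 66: (2375 + 44w) = 66·(32 + w).
Rearranging, w·(44 − 66) = 66·32 − 2375 = -263, so w ≈ -263/-22 = 11.95.

w ≈ 12.0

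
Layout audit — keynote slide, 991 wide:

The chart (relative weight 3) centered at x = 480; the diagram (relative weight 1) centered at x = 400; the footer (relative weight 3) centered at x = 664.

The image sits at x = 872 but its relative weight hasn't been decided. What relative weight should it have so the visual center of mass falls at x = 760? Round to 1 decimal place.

w ≈ 13.3

Known weights sum to 3 + 1 + 3 = 7; their moment is 3·480 + 1·400 + 3·664 = 3832.
Set Σw·x/Σw = 760: (3832 + 872w) = 760·(7 + w).
Solving: w = (760·7 − 3832) / (872 − 760) = 1488 / 112 ≈ 13.29.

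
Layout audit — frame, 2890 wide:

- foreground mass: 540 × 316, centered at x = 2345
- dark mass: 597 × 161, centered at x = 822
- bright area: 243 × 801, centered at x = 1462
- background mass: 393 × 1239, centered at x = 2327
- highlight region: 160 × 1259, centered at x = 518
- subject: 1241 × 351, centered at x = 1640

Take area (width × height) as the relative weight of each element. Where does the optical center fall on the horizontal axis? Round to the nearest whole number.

Areas → weights: foreground mass 540·316 = 170640, dark mass 597·161 = 96117, bright area 243·801 = 194643, background mass 393·1239 = 486927, highlight region 160·1259 = 201440, subject 1241·351 = 435591; Σw = 1585358.
x: moment 2715521329 / weight 1585358 ≈ 1712.88

x ≈ 1713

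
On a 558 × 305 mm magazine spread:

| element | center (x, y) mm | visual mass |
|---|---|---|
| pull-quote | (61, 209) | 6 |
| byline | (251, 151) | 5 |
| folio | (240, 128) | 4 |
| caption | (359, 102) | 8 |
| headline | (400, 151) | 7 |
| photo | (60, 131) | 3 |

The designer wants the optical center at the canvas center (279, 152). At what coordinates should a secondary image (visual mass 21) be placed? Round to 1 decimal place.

New total weight: (6 + 5 + 4 + 8 + 7 + 3) + 21 = 54.
x: target moment 54×279 = 15066; current 6·61 + 5·251 + 4·240 + 8·359 + 7·400 + 3·60 = 8433; the secondary image supplies 6633, so x = 6633/21 ≈ 315.86.
y: target moment 54×152 = 8208; current 6·209 + 5·151 + 4·128 + 8·102 + 7·151 + 3·131 = 4787; the secondary image supplies 3421, so y = 3421/21 ≈ 162.90.

(315.9, 162.9)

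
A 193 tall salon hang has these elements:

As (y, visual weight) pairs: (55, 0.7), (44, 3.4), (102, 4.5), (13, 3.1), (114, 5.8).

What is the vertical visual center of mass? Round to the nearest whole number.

y ≈ 77

Σw = 0.7 + 3.4 + 4.5 + 3.1 + 5.8 = 17.5.
Σw·y = 0.7·55 + 3.4·44 + 4.5·102 + 3.1·13 + 5.8·114 = 1348.6, so ȳ = 1348.6/17.5 ≈ 77.06.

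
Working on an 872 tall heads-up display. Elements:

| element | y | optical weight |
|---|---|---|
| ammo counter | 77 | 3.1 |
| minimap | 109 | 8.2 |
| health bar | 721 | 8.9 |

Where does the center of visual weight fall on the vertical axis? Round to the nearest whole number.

y ≈ 374

Weights sum to 3.1 + 8.2 + 8.9 = 20.2.
Σw·y = 3.1·77 + 8.2·109 + 8.9·721 = 7549.4, so ȳ = 7549.4/20.2 ≈ 373.73.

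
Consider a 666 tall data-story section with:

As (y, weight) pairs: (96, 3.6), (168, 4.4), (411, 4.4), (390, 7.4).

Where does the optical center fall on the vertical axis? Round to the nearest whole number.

Σw = 3.6 + 4.4 + 4.4 + 7.4 = 19.8.
y: (3.6·96 + 4.4·168 + 4.4·411 + 7.4·390) / 19.8 = 5779.2 / 19.8 ≈ 291.88

y ≈ 292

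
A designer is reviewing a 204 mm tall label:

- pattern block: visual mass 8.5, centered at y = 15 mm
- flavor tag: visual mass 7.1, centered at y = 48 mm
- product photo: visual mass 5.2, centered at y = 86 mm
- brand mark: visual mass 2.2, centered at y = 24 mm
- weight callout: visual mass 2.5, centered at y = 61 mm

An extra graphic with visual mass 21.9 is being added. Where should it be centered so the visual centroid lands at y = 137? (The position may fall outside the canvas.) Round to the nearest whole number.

y ≈ 245

After adding the extra graphic, total weight = 8.5 + 7.1 + 5.2 + 2.2 + 2.5 + 21.9 = 47.4.
Along y: (1120.8 + 21.9·y) / 47.4 = 137 (existing moment 8.5·15 + 7.1·48 + 5.2·86 + 2.2·24 + 2.5·61 = 1120.8) ⇒ y = (6493.8 − 1120.8) / 21.9 ≈ 245.34.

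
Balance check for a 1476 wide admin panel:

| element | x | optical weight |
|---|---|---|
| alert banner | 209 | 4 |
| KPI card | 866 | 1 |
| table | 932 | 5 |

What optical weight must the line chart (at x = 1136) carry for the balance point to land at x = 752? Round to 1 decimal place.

Fixed elements: Σw = 4 + 1 + 5 = 10, Σw·x = 4·209 + 1·866 + 5·932 = 6362.
For the centroid to hit 752: (6362 + w·1136) / (10 + w) = 752.
Solving: w = (752·10 − 6362) / (1136 − 752) = 1158 / 384 ≈ 3.02.

w ≈ 3.0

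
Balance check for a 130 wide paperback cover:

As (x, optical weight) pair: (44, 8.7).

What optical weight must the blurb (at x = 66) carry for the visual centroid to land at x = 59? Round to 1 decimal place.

w ≈ 18.6

The single fixed element contributes weight 8.7, moment 8.7·44 = 382.8.
For the centroid to hit 59: (382.8 + w·66) / (8.7 + w) = 59.
Rearranging, w·(66 − 59) = 59·8.7 − 382.8 = 130.5, so w ≈ 130.5/7 = 18.64.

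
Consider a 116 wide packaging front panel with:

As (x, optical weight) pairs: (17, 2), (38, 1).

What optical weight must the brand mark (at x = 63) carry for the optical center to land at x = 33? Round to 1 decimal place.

w ≈ 0.9

Existing Σw = 3 (2 + 1); existing moment 2·17 + 1·38 = 72.
Balance at x = 33 requires (72 + w·63) / (3 + w) = 33.
Solving: w = (33·3 − 72) / (63 − 33) = 27 / 30 ≈ 0.90.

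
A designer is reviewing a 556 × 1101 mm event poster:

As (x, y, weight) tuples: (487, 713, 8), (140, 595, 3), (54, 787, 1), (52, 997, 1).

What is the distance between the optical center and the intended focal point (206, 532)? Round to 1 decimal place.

Σw = 8 + 3 + 1 + 1 = 13.
x-moment: 8·487 + 3·140 + 1·54 + 1·52 = 4422; centroid 4422/13 ≈ 340.15.
y-moment: 8·713 + 3·595 + 1·787 + 1·997 = 9273; centroid 9273/13 ≈ 713.31.
From (206, 532): dx = 134.15, dy = 181.31, so the distance is √(dx²+dy²) ≈ 225.54.

≈ 225.5 mm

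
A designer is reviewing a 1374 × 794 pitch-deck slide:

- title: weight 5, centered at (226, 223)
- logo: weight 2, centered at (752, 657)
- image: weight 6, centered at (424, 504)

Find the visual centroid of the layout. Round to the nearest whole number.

(398, 419)

Weights sum to 5 + 2 + 6 = 13.
Σw·x = 5·226 + 2·752 + 6·424 = 5178, so x̄ = 5178/13 ≈ 398.31.
Σw·y = 5·223 + 2·657 + 6·504 = 5453, so ȳ = 5453/13 ≈ 419.46.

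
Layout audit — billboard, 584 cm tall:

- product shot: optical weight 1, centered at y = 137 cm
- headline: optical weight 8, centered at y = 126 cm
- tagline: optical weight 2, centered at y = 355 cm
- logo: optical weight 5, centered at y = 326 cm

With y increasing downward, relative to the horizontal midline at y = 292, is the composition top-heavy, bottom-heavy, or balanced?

top-heavy

Σw = 1 + 8 + 2 + 5 = 16.
y: (1·137 + 8·126 + 2·355 + 5·326) / 16 = 3485 / 16 ≈ 217.81
217.8 lies above (smaller y than) the midline 292, so the layout is top-heavy.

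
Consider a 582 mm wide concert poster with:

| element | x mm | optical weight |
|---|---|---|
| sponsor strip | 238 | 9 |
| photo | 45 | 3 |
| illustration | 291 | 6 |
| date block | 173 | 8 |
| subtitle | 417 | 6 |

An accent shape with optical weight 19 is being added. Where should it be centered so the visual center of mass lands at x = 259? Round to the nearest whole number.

x ≈ 279

After adding the accent shape, total weight = 9 + 3 + 6 + 8 + 6 + 19 = 51.
x: target moment 51×259 = 13209; current 9·238 + 3·45 + 6·291 + 8·173 + 6·417 = 7909; the accent shape supplies 5300, so x = 5300/19 ≈ 278.95.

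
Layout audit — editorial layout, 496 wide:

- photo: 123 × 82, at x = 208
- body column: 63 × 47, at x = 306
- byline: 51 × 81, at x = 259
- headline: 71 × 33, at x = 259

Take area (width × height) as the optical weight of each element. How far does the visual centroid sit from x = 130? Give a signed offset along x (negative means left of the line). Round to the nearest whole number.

Taking area as weight: photo 123·82 = 10086, body column 63·47 = 2961, byline 51·81 = 4131, headline 71·33 = 2343. Sum 19521.
Σw·x = 10086·208 + 2961·306 + 4131·259 + 2343·259 = 4680720, so x̄ = 4680720/19521 ≈ 239.78.
Against x = 130, that's 239.78 − 130 = 109.78.

≈ 110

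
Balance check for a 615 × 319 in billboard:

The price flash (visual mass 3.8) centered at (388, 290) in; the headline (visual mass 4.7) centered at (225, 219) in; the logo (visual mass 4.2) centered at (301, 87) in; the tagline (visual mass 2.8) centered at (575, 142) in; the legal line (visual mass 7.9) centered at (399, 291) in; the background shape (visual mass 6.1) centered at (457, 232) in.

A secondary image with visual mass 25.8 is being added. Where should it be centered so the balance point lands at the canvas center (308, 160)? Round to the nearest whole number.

After adding the secondary image, total weight = 3.8 + 4.7 + 4.2 + 2.8 + 7.9 + 6.1 + 25.8 = 55.3.
Along x: (11345.9 + 25.8·x) / 55.3 = 308 (existing moment 3.8·388 + 4.7·225 + 4.2·301 + 2.8·575 + 7.9·399 + 6.1·457 = 11345.9) ⇒ x = (17032.4 − 11345.9) / 25.8 ≈ 220.41.
Along y: (6608.4 + 25.8·y) / 55.3 = 160 (existing moment 3.8·290 + 4.7·219 + 4.2·87 + 2.8·142 + 7.9·291 + 6.1·232 = 6608.4) ⇒ y = (8848.0 − 6608.4) / 25.8 ≈ 86.81.

(220, 87)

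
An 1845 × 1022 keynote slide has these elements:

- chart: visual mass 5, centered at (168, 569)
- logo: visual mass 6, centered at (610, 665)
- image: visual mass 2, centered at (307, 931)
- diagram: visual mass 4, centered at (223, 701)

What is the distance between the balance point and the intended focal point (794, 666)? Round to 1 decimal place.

≈ 440.8

Weights sum to 5 + 6 + 2 + 4 = 17.
x-moment: 5·168 + 6·610 + 2·307 + 4·223 = 6006; centroid 6006/17 ≈ 353.29.
y-moment: 5·569 + 6·665 + 2·931 + 4·701 = 11501; centroid 11501/17 ≈ 676.53.
Relative to (794, 666): Δ = (-440.71, 10.53); |Δ| = √(-440.71² + 10.53²) ≈ 440.83.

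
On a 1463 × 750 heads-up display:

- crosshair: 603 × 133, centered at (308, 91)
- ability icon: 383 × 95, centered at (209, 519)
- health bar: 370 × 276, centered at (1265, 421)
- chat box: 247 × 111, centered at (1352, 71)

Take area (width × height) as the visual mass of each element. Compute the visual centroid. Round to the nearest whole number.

(807, 289)

Areas → weights: crosshair 603·133 = 80199, ability icon 383·95 = 36385, health bar 370·276 = 102120, chat box 247·111 = 27417; Σw = 246121.
x: (80199·308 + 36385·209 + 102120·1265 + 27417·1352) / 246121 = 198555341 / 246121 ≈ 806.74
y: (80199·91 + 36385·519 + 102120·421 + 27417·71) / 246121 = 71121051 / 246121 ≈ 288.97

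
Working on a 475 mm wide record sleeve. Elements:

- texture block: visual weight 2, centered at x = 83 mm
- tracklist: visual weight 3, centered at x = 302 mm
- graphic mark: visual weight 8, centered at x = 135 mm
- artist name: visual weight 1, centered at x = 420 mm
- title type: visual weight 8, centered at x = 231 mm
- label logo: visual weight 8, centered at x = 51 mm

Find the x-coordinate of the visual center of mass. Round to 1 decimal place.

x ≈ 160.9

Weights sum to 2 + 3 + 8 + 1 + 8 + 8 = 30.
x: moment 4828 / weight 30 ≈ 160.93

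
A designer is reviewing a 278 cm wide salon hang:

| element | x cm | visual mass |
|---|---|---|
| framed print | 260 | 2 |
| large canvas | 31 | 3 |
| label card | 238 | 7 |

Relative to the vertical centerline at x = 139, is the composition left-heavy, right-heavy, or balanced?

right-heavy

Weights sum to 2 + 3 + 7 = 12.
x-moment: 2·260 + 3·31 + 7·238 = 2279; centroid 2279/12 ≈ 189.92.
189.9 lies right of the midline 139, so the layout is right-heavy.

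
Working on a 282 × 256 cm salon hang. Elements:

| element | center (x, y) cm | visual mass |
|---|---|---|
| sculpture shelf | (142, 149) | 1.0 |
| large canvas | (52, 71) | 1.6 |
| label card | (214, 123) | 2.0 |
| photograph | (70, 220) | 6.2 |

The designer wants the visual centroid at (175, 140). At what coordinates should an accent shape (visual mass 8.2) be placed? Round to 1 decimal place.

(272.9, 96.0)

With the accent shape, Σw becomes 1.0 + 1.6 + 2.0 + 6.2 + 8.2 = 19.0.
Along x: (1087.2 + 8.2·x) / 19.0 = 175 (existing moment 1.0·142 + 1.6·52 + 2.0·214 + 6.2·70 = 1087.2) ⇒ x = (3325.0 − 1087.2) / 8.2 ≈ 272.90.
Along y: (1872.6 + 8.2·y) / 19.0 = 140 (existing moment 1.0·149 + 1.6·71 + 2.0·123 + 6.2·220 = 1872.6) ⇒ y = (2660.0 − 1872.6) / 8.2 ≈ 96.02.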